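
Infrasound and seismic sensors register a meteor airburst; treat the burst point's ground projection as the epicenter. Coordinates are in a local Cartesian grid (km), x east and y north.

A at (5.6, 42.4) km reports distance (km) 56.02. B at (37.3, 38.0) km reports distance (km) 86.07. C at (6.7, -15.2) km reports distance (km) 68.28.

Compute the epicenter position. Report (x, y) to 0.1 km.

(-47.9, 25.8)

Circle about each station: (x − 5.6)² + (y − 42.4)² = 56.02²; (x − 37.3)² + (y − 38.0)² = 86.07²; (x − 6.7)² + (y + 15.2)² = 68.28².
Subtracting pairs of circle equations eliminates x²+y² and gives linear equations (the radical axes):
63.4 x − 8.8 y = -3263.63
2.2 x − 115.2 y = -3077.11
Solving the 2×2 system: x ≈ -47.9, y ≈ 25.8 km.
Check against A (with the unrounded x, y): √((x − 5.6)²+(y − 42.4)²) = 56.01 ≈ 56.02 km. ✓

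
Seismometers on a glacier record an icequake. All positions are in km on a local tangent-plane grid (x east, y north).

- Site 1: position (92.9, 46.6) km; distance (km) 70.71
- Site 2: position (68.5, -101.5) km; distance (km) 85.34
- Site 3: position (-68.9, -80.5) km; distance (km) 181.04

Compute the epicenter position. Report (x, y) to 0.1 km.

Circle about each station: (x − 92.9)² + (y − 46.6)² = 70.71²; (x − 68.5)² + (y + 101.5)² = 85.34²; (x + 68.9)² + (y + 80.5)² = 181.04².
Subtracting pairs of circle equations eliminates x²+y² and gives linear equations (the radical axes):
-48.8 x − 296.2 y = 1909.52
-323.6 x − 254.2 y = -27350.09
Solving the 2×2 system: x ≈ 102.9, y ≈ -23.4 km.

(102.9, -23.4)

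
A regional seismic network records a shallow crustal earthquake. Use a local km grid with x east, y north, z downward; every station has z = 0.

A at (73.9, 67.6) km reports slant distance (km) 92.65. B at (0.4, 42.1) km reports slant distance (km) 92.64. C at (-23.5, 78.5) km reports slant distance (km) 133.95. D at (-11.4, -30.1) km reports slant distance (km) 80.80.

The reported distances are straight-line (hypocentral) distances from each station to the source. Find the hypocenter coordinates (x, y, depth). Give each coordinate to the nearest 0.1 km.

Each station gives a sphere (x−x_i)² + (y−y_i)² + z² = d_i² (stations at z=0).
Subtracting the A sphere from B and C: z² cancels, leaving linear equations in x and y:
-147.0 x − 51.0 y = -8256.55
-194.8 x + 21.8 y = -12675.05
Solving: x ≈ 62.896, y ≈ -19.396 km (keep extra digits for the depth step; rounded: 62.9, -19.4).
Then from the A sphere: z² = 92.65² − (x − 73.9)² − (y − 67.6)² with x = 62.896, y = -19.396, so z ≈ 29.910 ≈ 29.9 km.

(62.9, -19.4, 29.9)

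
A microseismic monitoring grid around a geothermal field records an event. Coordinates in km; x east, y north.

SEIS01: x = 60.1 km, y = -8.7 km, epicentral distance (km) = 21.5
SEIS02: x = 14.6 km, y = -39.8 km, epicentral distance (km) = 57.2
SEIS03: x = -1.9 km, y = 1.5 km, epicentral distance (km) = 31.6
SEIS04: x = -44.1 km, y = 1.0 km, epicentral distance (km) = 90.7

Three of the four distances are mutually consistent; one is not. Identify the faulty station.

Solve using three stations at a time. Using SEIS01, SEIS02, SEIS04 (subtract circle equations pairwise → linear system) gives (x, y) ≈ (46.3, 7.8).
Distances from that point to each station vs reported:
  SEIS01: calculated 21.5 vs reported 21.5 → residual 0.0 km
  SEIS02: calculated 57.2 vs reported 57.2 → residual 0.0 km
  SEIS03: calculated 48.6 vs reported 31.6 → residual 17.0 km
  SEIS04: calculated 90.7 vs reported 90.7 → residual 0.0 km
SEIS01, SEIS02, SEIS04 are mutually consistent (residuals ≈ 0); SEIS03 is off by 17.0 km.

SEIS03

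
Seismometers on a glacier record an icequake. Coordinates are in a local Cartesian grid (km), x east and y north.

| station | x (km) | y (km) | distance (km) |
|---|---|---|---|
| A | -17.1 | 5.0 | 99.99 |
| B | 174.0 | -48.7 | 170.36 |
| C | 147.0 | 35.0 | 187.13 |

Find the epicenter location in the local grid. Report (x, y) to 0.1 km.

Circle about each station: (x + 17.1)² + (y − 5.0)² = 99.99²; (x − 174.0)² + (y + 48.7)² = 170.36²; (x − 147.0)² + (y − 35.0)² = 187.13².
Subtracting the A equation from the B and C equations removes the quadratic terms:
382.2 x − 107.4 y = 13305.75
328.2 x + 60.0 y = -2503.05
Solving the 2×2 system: x ≈ 9.1, y ≈ -91.5 km.

(9.1, -91.5)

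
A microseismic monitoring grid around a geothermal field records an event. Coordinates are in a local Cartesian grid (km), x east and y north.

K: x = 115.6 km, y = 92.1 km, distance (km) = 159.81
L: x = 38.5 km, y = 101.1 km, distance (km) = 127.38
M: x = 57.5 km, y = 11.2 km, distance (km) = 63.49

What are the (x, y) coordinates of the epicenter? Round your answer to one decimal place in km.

Circle about each station: (x − 115.6)² + (y − 92.1)² = 159.81²; (x − 38.5)² + (y − 101.1)² = 127.38²; (x − 57.5)² + (y − 11.2)² = 63.49².
Subtracting the K equation from the L and M equations removes the quadratic terms:
-154.2 x + 18.0 y = -828.74
-116.2 x − 161.8 y = 3094.18
Solving the 2×2 system: x ≈ 2.9, y ≈ -21.2 km.

x ≈ 2.9 km, y ≈ -21.2 km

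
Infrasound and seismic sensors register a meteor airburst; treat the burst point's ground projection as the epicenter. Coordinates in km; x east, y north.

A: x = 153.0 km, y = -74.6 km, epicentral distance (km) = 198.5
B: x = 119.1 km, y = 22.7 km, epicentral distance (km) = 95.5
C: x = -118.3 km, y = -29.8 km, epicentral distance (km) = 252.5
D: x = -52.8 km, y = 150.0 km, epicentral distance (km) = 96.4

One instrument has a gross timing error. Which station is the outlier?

Solve using three stations at a time. Using A, B, C (subtract circle equations pairwise → linear system) gives (x, y) ≈ (89.6, 113.5).
Distances from that point to each station vs reported:
  A: calculated 198.5 vs reported 198.5 → residual 0.0 km
  B: calculated 95.5 vs reported 95.5 → residual 0.0 km
  C: calculated 252.5 vs reported 252.5 → residual 0.0 km
  D: calculated 147.0 vs reported 96.4 → residual 50.6 km
A, B, C are mutually consistent (residuals ≈ 0); D is off by 50.6 km.

D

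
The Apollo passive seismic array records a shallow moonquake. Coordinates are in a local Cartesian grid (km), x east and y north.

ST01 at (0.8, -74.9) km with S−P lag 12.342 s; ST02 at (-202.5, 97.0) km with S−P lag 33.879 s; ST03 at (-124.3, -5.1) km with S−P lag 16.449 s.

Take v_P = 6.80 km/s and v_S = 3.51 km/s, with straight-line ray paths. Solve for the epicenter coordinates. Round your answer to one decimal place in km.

x ≈ -79.0 km, y ≈ -115.5 km

Distance from S−P lag: d = Δt · v_P v_S / (v_P − v_S) = Δt · (6.80·3.51)/(6.80−3.51) ≈ 7.2547·Δt.
So d_ST01 = 89.54, d_ST02 = 245.78, d_ST03 = 119.33 km.
Circle about each station: (x − 0.8)² + (y + 74.9)² = 89.54²; (x + 202.5)² + (y − 97.0)² = 245.78²; (x + 124.3)² + (y + 5.1)² = 119.33².
Subtracting the ST01 equation from the ST02 and ST03 equations removes the quadratic terms:
-406.6 x + 343.8 y = -7585.80
-250.2 x + 139.6 y = 3643.61
Solving the 2×2 system: x ≈ -79.0, y ≈ -115.5 km.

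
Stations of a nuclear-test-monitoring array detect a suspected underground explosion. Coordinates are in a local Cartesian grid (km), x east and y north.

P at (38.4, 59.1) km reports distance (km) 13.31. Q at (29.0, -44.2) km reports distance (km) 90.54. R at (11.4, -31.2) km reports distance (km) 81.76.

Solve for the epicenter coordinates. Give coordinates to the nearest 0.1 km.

Circle about each station: (x − 38.4)² + (y − 59.1)² = 13.31²; (x − 29.0)² + (y + 44.2)² = 90.54²; (x − 11.4)² + (y + 31.2)² = 81.76².
Subtracting the P equation from the Q and R equations removes the quadratic terms:
-18.8 x − 206.6 y = -10193.07
-54.0 x − 180.6 y = -10371.51
Solving the 2×2 system: x ≈ 38.9, y ≈ 45.8 km.

(38.9, 45.8)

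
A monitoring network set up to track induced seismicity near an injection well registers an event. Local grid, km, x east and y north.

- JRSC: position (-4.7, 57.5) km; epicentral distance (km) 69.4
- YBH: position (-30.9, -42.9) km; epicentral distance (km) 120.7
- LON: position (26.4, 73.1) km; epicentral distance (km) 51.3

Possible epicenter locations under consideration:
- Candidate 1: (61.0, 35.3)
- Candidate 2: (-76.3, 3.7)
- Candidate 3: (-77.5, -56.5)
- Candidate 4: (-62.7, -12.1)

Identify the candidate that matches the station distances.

Candidate 1

For each candidate, compare |candidate − station| to the reported distance:
Candidate 1: residuals JRSC 0.1, YBH 0.0, LON 0.1 → max 0.1 km
Candidate 2: residuals JRSC 20.2, YBH 55.6, LON 72.7 → max 72.7 km
Candidate 3: residuals JRSC 65.9, YBH 72.2, LON 114.8 → max 114.8 km
Candidate 4: residuals JRSC 21.2, YBH 76.4, LON 72.0 → max 76.4 km
Only Candidate 1 has all residuals ≈ 0.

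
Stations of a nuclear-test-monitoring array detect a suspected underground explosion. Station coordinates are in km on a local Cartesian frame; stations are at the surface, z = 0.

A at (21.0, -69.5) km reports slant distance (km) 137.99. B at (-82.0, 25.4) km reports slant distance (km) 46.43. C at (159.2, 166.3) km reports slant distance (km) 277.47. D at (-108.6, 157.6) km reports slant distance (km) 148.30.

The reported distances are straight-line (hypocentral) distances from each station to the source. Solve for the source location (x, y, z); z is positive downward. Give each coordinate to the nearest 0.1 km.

Each station gives a sphere (x−x_i)² + (y−y_i)² + z² = d_i² (stations at z=0).
Subtracting the A sphere from B and C: z² cancels, leaving linear equations in x and y:
-206.0 x + 189.8 y = 18983.41
276.4 x + 471.6 y = -10219.28
Solving: x ≈ -72.804, y ≈ 21.000 km (keep extra digits for the depth step; rounded: -72.8, 21.0).
Then from the A sphere: z² = 137.99² − (x − 21.0)² − (y + 69.5)² with x = -72.804, y = 21.000, so z ≈ 45.297 ≈ 45.3 km.
Check against D (with the unrounded solution): distance 148.30 ≈ 148.30 km. ✓

x ≈ -72.8 km, y ≈ 21.0 km, depth ≈ 45.3 km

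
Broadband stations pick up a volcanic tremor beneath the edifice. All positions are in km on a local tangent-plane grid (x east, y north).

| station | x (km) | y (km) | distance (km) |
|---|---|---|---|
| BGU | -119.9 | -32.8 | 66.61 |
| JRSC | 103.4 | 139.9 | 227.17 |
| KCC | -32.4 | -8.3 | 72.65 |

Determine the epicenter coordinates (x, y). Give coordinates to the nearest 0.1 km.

Circle about each station: (x + 119.9)² + (y + 32.8)² = 66.61²; (x − 103.4)² + (y − 139.9)² = 227.17²; (x + 32.4)² + (y + 8.3)² = 72.65².
Subtracting the BGU equation from the JRSC and KCC equations removes the quadratic terms:
446.6 x + 345.4 y = -32357.60
175.0 x + 49.0 y = -15174.33
Solving the 2×2 system: x ≈ -94.8, y ≈ 28.9 km.

(-94.8, 28.9)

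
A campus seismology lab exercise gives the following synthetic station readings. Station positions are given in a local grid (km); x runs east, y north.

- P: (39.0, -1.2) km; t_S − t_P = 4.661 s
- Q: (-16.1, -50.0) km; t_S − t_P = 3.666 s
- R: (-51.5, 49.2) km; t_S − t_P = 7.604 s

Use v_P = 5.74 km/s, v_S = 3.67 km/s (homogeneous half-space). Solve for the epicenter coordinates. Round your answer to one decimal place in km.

Distance from S−P lag: d = Δt · v_P v_S / (v_P − v_S) = Δt · (5.74·3.67)/(5.74−3.67) ≈ 10.1767·Δt.
So d_P = 47.43, d_Q = 37.31, d_R = 77.38 km.
Circle about each station: (x − 39.0)² + (y + 1.2)² = 47.43²; (x + 16.1)² + (y + 50.0)² = 37.31²; (x + 51.5)² + (y − 49.2)² = 77.38².
Subtracting the P equation from the Q and R equations removes the quadratic terms:
-110.2 x − 97.6 y = 2094.34
-181.0 x + 100.8 y = -187.61
Solving the 2×2 system: x ≈ -6.7, y ≈ -13.9 km.

x ≈ -6.7 km, y ≈ -13.9 km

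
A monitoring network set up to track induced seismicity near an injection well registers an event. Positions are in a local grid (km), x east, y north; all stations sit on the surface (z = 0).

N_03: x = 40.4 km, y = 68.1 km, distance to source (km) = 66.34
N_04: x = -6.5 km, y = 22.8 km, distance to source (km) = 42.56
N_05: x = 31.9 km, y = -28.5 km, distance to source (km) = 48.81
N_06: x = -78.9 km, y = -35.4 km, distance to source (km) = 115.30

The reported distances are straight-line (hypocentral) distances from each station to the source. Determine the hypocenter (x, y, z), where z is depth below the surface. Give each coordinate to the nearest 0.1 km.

x ≈ 23.1 km, y ≈ 10.5 km, depth ≈ 28.0 km

Each station gives a sphere (x−x_i)² + (y−y_i)² + z² = d_i² (stations at z=0).
Subtracting the N_03 sphere from N_04 and N_05: z² cancels, leaving linear equations in x and y:
-93.8 x − 90.6 y = -3118.04
-17.0 x − 193.2 y = -2421.33
Solving: x ≈ 23.099, y ≈ 10.500 km (keep extra digits for the depth step; rounded: 23.1, 10.5).
Then from the N_03 sphere: z² = 66.34² − (x − 40.4)² − (y − 68.1)² with x = 23.099, y = 10.500, so z ≈ 27.998 ≈ 28.0 km.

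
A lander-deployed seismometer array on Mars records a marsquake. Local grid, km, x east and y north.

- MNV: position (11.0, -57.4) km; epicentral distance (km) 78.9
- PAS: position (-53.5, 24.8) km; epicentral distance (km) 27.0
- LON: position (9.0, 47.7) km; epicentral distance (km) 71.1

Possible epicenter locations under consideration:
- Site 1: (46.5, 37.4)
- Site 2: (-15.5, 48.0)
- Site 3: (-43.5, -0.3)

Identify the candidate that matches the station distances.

For each candidate, compare |candidate − station| to the reported distance:
Site 1: residuals MNV 22.3, PAS 73.8, LON 32.2 → max 73.8 km
Site 2: residuals MNV 29.8, PAS 17.5, LON 46.6 → max 46.6 km
Site 3: residuals MNV 0.0, PAS 0.0, LON 0.0 → max 0.0 km
Only Site 3 has all residuals ≈ 0.

Site 3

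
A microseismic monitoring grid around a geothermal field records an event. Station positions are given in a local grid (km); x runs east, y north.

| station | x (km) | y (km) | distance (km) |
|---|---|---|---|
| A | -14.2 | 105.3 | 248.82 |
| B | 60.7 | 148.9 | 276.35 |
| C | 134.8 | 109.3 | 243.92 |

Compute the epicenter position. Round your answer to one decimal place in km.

Circle about each station: (x + 14.2)² + (y − 105.3)² = 248.82²; (x − 60.7)² + (y − 148.9)² = 276.35²; (x − 134.8)² + (y − 109.3)² = 243.92².
Subtracting pairs of circle equations eliminates x²+y² and gives linear equations (the radical axes):
149.8 x + 87.2 y = 108.04
298.0 x + 8.0 y = 21242.23
Solving the 2×2 system: x ≈ 74.7, y ≈ -127.1 km.

x ≈ 74.7 km, y ≈ -127.1 km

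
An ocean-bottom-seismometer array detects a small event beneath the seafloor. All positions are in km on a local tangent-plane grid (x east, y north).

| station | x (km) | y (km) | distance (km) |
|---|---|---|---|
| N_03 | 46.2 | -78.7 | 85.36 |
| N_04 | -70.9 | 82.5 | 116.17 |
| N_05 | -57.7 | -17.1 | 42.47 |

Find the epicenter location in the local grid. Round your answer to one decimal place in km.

Circle about each station: (x − 46.2)² + (y + 78.7)² = 85.36²; (x + 70.9)² + (y − 82.5)² = 116.17²; (x + 57.7)² + (y + 17.1)² = 42.47².
Subtracting pairs of circle equations eliminates x²+y² and gives linear equations (the radical axes):
-234.2 x + 322.4 y = -2704.21
-207.8 x + 123.2 y = 776.20
Solving the 2×2 system: x ≈ -15.3, y ≈ -19.5 km.
Check against N_03 (with the unrounded x, y): √((x − 46.2)²+(y + 78.7)²) = 85.36 ≈ 85.36 km. ✓

(-15.3, -19.5)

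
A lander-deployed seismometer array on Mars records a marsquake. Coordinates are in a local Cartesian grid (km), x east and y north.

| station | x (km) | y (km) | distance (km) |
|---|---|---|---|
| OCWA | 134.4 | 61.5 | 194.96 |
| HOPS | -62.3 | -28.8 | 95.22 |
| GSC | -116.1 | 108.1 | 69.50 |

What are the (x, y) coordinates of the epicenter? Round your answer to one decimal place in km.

Circle about each station: (x − 134.4)² + (y − 61.5)² = 194.96²; (x + 62.3)² + (y + 28.8)² = 95.22²; (x + 116.1)² + (y − 108.1)² = 69.50².
Subtracting pairs of circle equations eliminates x²+y² and gives linear equations (the radical axes):
-393.4 x − 180.6 y = 11807.67
-501.0 x + 93.2 y = 36498.36
Solving the 2×2 system: x ≈ -60.5, y ≈ 66.4 km.
Check against OCWA (with the unrounded x, y): √((x − 134.4)²+(y − 61.5)²) = 194.96 ≈ 194.96 km. ✓

-60.5 km east, 66.4 km north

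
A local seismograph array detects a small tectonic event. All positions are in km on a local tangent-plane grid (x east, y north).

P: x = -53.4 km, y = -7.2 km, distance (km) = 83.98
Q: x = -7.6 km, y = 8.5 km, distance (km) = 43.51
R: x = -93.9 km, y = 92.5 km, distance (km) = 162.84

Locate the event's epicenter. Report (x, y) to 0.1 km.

30.4 km east, -12.7 km north

Circle about each station: (x + 53.4)² + (y + 7.2)² = 83.98²; (x + 7.6)² + (y − 8.5)² = 43.51²; (x + 93.9)² + (y − 92.5)² = 162.84².
Subtracting pairs of circle equations eliminates x²+y² and gives linear equations (the radical axes):
91.6 x + 31.4 y = 2386.13
-81.0 x + 199.4 y = -4994.17
Solving the 2×2 system: x ≈ 30.4, y ≈ -12.7 km.
Check against P (with the unrounded x, y): √((x + 53.4)²+(y + 7.2)²) = 83.98 ≈ 83.98 km. ✓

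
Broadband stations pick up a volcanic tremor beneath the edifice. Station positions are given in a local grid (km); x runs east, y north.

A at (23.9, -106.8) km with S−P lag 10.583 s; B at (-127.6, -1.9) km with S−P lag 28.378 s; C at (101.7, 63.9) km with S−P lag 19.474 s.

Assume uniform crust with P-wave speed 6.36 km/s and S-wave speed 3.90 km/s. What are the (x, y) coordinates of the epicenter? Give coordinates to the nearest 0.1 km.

(127.9, -130.7)

Distance from S−P lag: d = Δt · v_P v_S / (v_P − v_S) = Δt · (6.36·3.90)/(6.36−3.90) ≈ 10.0829·Δt.
So d_A = 106.71, d_B = 286.13, d_C = 196.35 km.
Circle about each station: (x − 23.9)² + (y + 106.8)² = 106.71²; (x + 127.6)² + (y + 1.9)² = 286.13²; (x − 101.7)² + (y − 63.9)² = 196.35².
Subtracting pairs of circle equations eliminates x²+y² and gives linear equations (the radical axes):
-303.0 x + 209.8 y = -66175.43
155.6 x + 341.4 y = -24717.65
Solving the 2×2 system: x ≈ 127.9, y ≈ -130.7 km.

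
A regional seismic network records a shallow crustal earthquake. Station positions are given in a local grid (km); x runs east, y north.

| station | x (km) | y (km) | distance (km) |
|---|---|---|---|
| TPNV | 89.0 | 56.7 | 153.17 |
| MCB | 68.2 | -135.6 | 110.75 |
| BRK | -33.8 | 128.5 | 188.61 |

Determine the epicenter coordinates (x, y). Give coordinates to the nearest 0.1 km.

x ≈ -11.6 km, y ≈ -58.8 km

Circle about each station: (x − 89.0)² + (y − 56.7)² = 153.17²; (x − 68.2)² + (y + 135.6)² = 110.75²; (x + 33.8)² + (y − 128.5)² = 188.61².
Subtracting the TPNV equation from the MCB and BRK equations removes the quadratic terms:
-41.6 x − 384.6 y = 23098.20
-245.6 x + 143.6 y = -5593.88
Solving the 2×2 system: x ≈ -11.6, y ≈ -58.8 km.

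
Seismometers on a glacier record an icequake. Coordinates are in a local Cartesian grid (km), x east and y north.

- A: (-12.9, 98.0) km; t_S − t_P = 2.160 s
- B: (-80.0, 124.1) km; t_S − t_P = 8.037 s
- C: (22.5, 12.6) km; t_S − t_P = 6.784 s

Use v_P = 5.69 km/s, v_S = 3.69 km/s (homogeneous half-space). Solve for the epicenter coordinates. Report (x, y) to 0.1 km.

Distance from S−P lag: d = Δt · v_P v_S / (v_P − v_S) = Δt · (5.69·3.69)/(5.69−3.69) ≈ 10.4980·Δt.
So d_A = 22.68, d_B = 84.37, d_C = 71.22 km.
Circle about each station: (x + 12.9)² + (y − 98.0)² = 22.68²; (x + 80.0)² + (y − 124.1)² = 84.37²; (x − 22.5)² + (y − 12.6)² = 71.22².
Subtracting the A equation from the B and C equations removes the quadratic terms:
-134.2 x + 52.2 y = 5426.49
70.8 x − 170.8 y = -13663.31
Solving the 2×2 system: x ≈ -11.1, y ≈ 75.4 km.
Check against A (with the unrounded x, y): √((x + 12.9)²+(y − 98.0)²) = 22.68 ≈ 22.68 km. ✓

(-11.1, 75.4)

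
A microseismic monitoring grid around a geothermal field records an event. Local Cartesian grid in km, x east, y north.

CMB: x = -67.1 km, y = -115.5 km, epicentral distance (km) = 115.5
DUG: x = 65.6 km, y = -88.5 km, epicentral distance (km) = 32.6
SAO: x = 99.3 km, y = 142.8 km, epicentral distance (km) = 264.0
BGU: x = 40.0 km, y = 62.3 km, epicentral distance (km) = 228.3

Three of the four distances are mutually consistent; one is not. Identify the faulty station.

Solve using three stations at a time. Using CMB, DUG, SAO (subtract circle equations pairwise → linear system) gives (x, y) ≈ (48.4, -116.3).
Distances from that point to each station vs reported:
  CMB: calculated 115.5 vs reported 115.5 → residual 0.0 km
  DUG: calculated 32.6 vs reported 32.6 → residual 0.0 km
  SAO: calculated 264.0 vs reported 264.0 → residual 0.0 km
  BGU: calculated 178.8 vs reported 228.3 → residual 49.5 km
CMB, DUG, SAO are mutually consistent (residuals ≈ 0); BGU is off by 49.5 km.

BGU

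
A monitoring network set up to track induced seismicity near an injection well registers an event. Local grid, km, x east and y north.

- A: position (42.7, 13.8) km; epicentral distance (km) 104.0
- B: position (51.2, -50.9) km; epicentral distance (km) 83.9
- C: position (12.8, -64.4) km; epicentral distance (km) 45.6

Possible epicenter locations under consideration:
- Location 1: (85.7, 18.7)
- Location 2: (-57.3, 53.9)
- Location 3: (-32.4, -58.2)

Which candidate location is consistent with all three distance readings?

Location 3

For each candidate, compare |candidate − station| to the reported distance:
Location 1: residuals A 60.7, B 6.2, C 64.9 → max 64.9 km
Location 2: residuals A 3.7, B 66.9, C 91.9 → max 91.9 km
Location 3: residuals A 0.0, B 0.0, C 0.0 → max 0.0 km
Only Location 3 has all residuals ≈ 0.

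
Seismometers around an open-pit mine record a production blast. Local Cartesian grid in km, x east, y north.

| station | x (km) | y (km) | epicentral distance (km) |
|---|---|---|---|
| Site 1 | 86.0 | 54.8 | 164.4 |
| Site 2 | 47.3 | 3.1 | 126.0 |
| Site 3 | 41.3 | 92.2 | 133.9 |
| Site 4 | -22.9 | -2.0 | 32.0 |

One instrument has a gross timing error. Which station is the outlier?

Solve using three stations at a time. Using Site 1, Site 2, Site 3 (subtract circle equations pairwise → linear system) gives (x, y) ≈ (-76.2, 28.0).
Distances from that point to each station vs reported:
  Site 1: calculated 164.4 vs reported 164.4 → residual 0.0 km
  Site 2: calculated 126.0 vs reported 126.0 → residual 0.0 km
  Site 3: calculated 133.9 vs reported 133.9 → residual 0.0 km
  Site 4: calculated 61.1 vs reported 32.0 → residual 29.1 km
Site 1, Site 2, Site 3 are mutually consistent (residuals ≈ 0); Site 4 is off by 29.1 km.

Site 4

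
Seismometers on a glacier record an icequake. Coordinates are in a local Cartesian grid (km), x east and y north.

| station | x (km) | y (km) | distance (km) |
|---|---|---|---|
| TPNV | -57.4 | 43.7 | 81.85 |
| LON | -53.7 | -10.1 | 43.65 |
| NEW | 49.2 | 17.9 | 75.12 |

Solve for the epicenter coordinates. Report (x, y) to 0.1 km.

x ≈ -12.6 km, y ≈ -24.8 km

Circle about each station: (x + 57.4)² + (y − 43.7)² = 81.85²; (x + 53.7)² + (y + 10.1)² = 43.65²; (x − 49.2)² + (y − 17.9)² = 75.12².
Subtracting the TPNV equation from the LON and NEW equations removes the quadratic terms:
7.4 x − 107.6 y = 2575.35
213.2 x − 51.6 y = -1406.99
Solving the 2×2 system: x ≈ -12.6, y ≈ -24.8 km.
Check against TPNV (with the unrounded x, y): √((x + 57.4)²+(y − 43.7)²) = 81.85 ≈ 81.85 km. ✓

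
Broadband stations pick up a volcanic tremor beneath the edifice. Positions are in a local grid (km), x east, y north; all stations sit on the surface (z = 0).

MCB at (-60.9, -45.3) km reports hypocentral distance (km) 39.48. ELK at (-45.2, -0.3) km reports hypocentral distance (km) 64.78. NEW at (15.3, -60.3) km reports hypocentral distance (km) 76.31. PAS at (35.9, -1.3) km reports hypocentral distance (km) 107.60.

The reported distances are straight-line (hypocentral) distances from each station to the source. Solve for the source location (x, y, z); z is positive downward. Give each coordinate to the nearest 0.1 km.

(-50.8, -52.9, 37.4)

Each station gives a sphere (x−x_i)² + (y−y_i)² + z² = d_i² (stations at z=0).
Subtracting the MCB sphere from ELK and NEW: z² cancels, leaving linear equations in x and y:
31.4 x + 90.0 y = -6355.55
152.4 x − 30.0 y = -6155.27
Solving: x ≈ -50.801, y ≈ -52.893 km (keep extra digits for the depth step; rounded: -50.8, -52.9).
Then from the MCB sphere: z² = 39.48² − (x + 60.9)² − (y + 45.3)² with x = -50.801, y = -52.893, so z ≈ 37.404 ≈ 37.4 km.
Check against PAS (with the unrounded solution): distance 107.60 ≈ 107.60 km. ✓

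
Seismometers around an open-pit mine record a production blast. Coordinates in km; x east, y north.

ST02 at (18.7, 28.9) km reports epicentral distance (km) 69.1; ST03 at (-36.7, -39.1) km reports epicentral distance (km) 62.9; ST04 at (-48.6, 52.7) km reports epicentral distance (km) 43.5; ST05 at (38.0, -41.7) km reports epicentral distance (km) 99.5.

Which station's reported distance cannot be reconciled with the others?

Solve using three stations at a time. Using ST02, ST04, ST05 (subtract circle equations pairwise → linear system) gives (x, y) ≈ (-47.6, 9.1).
Distances from that point to each station vs reported:
  ST02: calculated 69.1 vs reported 69.1 → residual 0.0 km
  ST03: calculated 49.5 vs reported 62.9 → residual 13.4 km
  ST04: calculated 43.6 vs reported 43.5 → residual 0.1 km
  ST05: calculated 99.5 vs reported 99.5 → residual 0.0 km
ST02, ST04, ST05 are mutually consistent (residuals ≈ 0); ST03 is off by 13.4 km.

ST03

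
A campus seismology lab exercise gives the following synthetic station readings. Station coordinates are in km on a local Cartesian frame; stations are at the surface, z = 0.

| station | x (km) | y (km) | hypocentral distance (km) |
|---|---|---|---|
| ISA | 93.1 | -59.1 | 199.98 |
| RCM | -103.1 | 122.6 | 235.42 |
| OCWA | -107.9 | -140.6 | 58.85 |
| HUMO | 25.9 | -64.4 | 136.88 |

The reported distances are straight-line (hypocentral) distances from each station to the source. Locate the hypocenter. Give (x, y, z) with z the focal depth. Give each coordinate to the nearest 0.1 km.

Each station gives a sphere (x−x_i)² + (y−y_i)² + z² = d_i² (stations at z=0).
Subtracting the ISA sphere from RCM and OCWA: z² cancels, leaving linear equations in x and y:
-392.4 x + 363.4 y = -1930.63
-402.0 x − 163.0 y = 55779.03
Solving: x ≈ -95.004, y ≈ -107.898 km (keep extra digits for the depth step; rounded: -95.0, -107.9).
Then from the ISA sphere: z² = 199.98² − (x − 93.1)² − (y + 59.1)² with x = -95.004, y = -107.898, so z ≈ 47.198 ≈ 47.2 km.

x ≈ -95.0 km, y ≈ -107.9 km, depth ≈ 47.2 km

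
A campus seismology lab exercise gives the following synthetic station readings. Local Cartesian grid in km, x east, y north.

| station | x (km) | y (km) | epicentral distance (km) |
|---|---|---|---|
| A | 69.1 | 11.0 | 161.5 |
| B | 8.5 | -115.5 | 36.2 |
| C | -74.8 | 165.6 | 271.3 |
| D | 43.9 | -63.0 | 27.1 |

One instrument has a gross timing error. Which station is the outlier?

Solve using three stations at a time. Using B, C, D (subtract circle equations pairwise → linear system) gives (x, y) ≈ (28.5, -85.3).
Distances from that point to each station vs reported:
  A: calculated 104.5 vs reported 161.5 → residual 57.0 km
  B: calculated 36.2 vs reported 36.2 → residual 0.0 km
  C: calculated 271.3 vs reported 271.3 → residual 0.0 km
  D: calculated 27.1 vs reported 27.1 → residual 0.0 km
B, C, D are mutually consistent (residuals ≈ 0); A is off by 57.0 km.

A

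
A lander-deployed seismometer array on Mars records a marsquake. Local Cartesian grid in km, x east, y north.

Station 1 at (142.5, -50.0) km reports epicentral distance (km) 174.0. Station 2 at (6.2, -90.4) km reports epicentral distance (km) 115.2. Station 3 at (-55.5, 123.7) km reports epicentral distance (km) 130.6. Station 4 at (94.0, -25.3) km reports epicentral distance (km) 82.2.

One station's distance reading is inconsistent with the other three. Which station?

Station 1

Solve using three stations at a time. Using Station 2, Station 3, Station 4 (subtract circle equations pairwise → linear system) gives (x, y) ≈ (27.4, 22.8).
Distances from that point to each station vs reported:
  Station 1: calculated 136.2 vs reported 174.0 → residual 37.8 km
  Station 2: calculated 115.2 vs reported 115.2 → residual 0.0 km
  Station 3: calculated 130.6 vs reported 130.6 → residual 0.0 km
  Station 4: calculated 82.2 vs reported 82.2 → residual 0.0 km
Station 2, Station 3, Station 4 are mutually consistent (residuals ≈ 0); Station 1 is off by 37.8 km.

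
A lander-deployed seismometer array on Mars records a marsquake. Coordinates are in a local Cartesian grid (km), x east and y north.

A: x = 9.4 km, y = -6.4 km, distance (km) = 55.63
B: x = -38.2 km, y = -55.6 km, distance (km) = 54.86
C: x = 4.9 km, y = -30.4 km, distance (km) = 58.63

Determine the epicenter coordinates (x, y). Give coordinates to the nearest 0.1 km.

Circle about each station: (x − 9.4)² + (y + 6.4)² = 55.63²; (x + 38.2)² + (y + 55.6)² = 54.86²; (x − 4.9)² + (y + 30.4)² = 58.63².
Subtracting the A equation from the B and C equations removes the quadratic terms:
-95.2 x − 98.4 y = 4506.36
-9.0 x − 48.0 y = 476.07
Solving the 2×2 system: x ≈ -46.0, y ≈ -1.3 km.

(-46.0, -1.3)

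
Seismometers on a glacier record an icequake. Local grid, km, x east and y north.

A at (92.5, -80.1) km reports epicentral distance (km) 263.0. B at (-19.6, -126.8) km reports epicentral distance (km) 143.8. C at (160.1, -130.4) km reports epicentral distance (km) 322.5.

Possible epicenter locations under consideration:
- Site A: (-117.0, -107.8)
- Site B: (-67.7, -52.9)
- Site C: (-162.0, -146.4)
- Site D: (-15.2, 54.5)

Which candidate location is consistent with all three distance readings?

Site C

For each candidate, compare |candidate − station| to the reported distance:
Site A: residuals A 51.7, B 44.6, C 44.5 → max 51.7 km
Site B: residuals A 100.5, B 55.6, C 81.9 → max 100.5 km
Site C: residuals A 0.0, B 0.1, C 0.0 → max 0.1 km
Site D: residuals A 90.6, B 37.6, C 67.7 → max 90.6 km
Only Site C has all residuals ≈ 0.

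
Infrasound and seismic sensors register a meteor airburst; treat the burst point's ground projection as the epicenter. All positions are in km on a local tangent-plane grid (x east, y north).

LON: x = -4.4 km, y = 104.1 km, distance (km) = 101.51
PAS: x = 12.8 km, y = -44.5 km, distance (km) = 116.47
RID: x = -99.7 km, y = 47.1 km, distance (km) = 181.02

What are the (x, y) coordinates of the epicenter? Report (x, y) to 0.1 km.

x ≈ 81.3 km, y ≈ 49.7 km

Circle about each station: (x + 4.4)² + (y − 104.1)² = 101.51²; (x − 12.8)² + (y + 44.5)² = 116.47²; (x + 99.7)² + (y − 47.1)² = 181.02².
Subtracting the LON equation from the PAS and RID equations removes the quadratic terms:
34.4 x − 297.2 y = -11973.06
-190.6 x − 114.0 y = -21161.63
Solving the 2×2 system: x ≈ 81.3, y ≈ 49.7 km.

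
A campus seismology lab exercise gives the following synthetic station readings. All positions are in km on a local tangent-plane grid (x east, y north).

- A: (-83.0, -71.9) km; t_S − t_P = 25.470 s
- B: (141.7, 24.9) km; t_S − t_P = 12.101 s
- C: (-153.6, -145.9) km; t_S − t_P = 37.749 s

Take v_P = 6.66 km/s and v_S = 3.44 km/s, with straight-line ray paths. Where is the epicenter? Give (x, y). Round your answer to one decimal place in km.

Distance from S−P lag: d = Δt · v_P v_S / (v_P − v_S) = Δt · (6.66·3.44)/(6.66−3.44) ≈ 7.1150·Δt.
So d_A = 181.22, d_B = 86.10, d_C = 268.59 km.
Circle about each station: (x + 83.0)² + (y + 71.9)² = 181.22²; (x − 141.7)² + (y − 24.9)² = 86.10²; (x + 153.6)² + (y + 145.9)² = 268.59².
Subtracting pairs of circle equations eliminates x²+y² and gives linear equations (the radical axes):
449.4 x + 193.6 y = 34067.77
-141.2 x − 148.0 y = -6478.74
Solving the 2×2 system: x ≈ 96.7, y ≈ -48.5 km.
Check against A (with the unrounded x, y): √((x + 83.0)²+(y + 71.9)²) = 181.21 ≈ 181.22 km. ✓

96.7 km east, -48.5 km north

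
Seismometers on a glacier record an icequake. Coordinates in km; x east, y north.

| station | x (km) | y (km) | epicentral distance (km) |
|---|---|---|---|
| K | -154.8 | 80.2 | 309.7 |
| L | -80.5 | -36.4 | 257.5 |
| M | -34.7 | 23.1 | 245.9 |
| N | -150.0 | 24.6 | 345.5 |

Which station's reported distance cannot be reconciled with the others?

Solve using three stations at a time. Using L, M, N (subtract circle equations pairwise → linear system) gives (x, y) ≈ (161.1, -126.0).
Distances from that point to each station vs reported:
  K: calculated 377.2 vs reported 309.7 → residual 67.5 km
  L: calculated 257.7 vs reported 257.5 → residual 0.2 km
  M: calculated 246.1 vs reported 245.9 → residual 0.2 km
  N: calculated 345.6 vs reported 345.5 → residual 0.1 km
L, M, N are mutually consistent (residuals ≈ 0); K is off by 67.5 km.

K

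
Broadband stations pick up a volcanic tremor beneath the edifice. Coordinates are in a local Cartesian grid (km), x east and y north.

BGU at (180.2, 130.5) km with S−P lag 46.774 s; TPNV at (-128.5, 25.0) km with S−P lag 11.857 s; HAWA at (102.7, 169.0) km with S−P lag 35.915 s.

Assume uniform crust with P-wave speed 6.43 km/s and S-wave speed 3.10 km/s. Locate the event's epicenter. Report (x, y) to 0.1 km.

Distance from S−P lag: d = Δt · v_P v_S / (v_P − v_S) = Δt · (6.43·3.10)/(6.43−3.10) ≈ 5.9859·Δt.
So d_BGU = 279.98, d_TPNV = 70.97, d_HAWA = 214.98 km.
Circle about each station: (x − 180.2)² + (y − 130.5)² = 279.98²; (x + 128.5)² + (y − 25.0)² = 70.97²; (x − 102.7)² + (y − 169.0)² = 214.98².
Subtracting the BGU equation from the TPNV and HAWA equations removes the quadratic terms:
-617.4 x − 211.0 y = 40987.02
-155.0 x + 77.0 y = 21778.40
Solving the 2×2 system: x ≈ -96.6, y ≈ 88.4 km.

x ≈ -96.6 km, y ≈ 88.4 km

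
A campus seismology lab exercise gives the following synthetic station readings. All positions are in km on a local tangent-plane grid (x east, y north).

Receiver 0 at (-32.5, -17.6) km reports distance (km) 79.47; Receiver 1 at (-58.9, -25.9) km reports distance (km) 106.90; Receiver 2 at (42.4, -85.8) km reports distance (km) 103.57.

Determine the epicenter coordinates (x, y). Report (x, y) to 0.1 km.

Circle about each station: (x + 32.5)² + (y + 17.6)² = 79.47²; (x + 58.9)² + (y + 25.9)² = 106.90²; (x − 42.4)² + (y + 85.8)² = 103.57².
Subtracting pairs of circle equations eliminates x²+y² and gives linear equations (the radical axes):
-52.8 x − 16.6 y = -2338.12
149.8 x − 136.4 y = 3382.13
Solving the 2×2 system: x ≈ 38.7, y ≈ 17.7 km.

x ≈ 38.7 km, y ≈ 17.7 km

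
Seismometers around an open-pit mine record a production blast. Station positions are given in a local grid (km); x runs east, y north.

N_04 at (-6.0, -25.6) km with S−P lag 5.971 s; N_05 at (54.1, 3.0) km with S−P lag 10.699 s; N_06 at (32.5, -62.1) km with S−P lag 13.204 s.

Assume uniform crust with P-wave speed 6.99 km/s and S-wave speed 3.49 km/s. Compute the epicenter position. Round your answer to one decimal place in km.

x ≈ -19.7 km, y ≈ 13.7 km

Distance from S−P lag: d = Δt · v_P v_S / (v_P − v_S) = Δt · (6.99·3.49)/(6.99−3.49) ≈ 6.9700·Δt.
So d_N_04 = 41.62, d_N_05 = 74.57, d_N_06 = 92.03 km.
Circle about each station: (x + 6.0)² + (y + 25.6)² = 41.62²; (x − 54.1)² + (y − 3.0)² = 74.57²; (x − 32.5)² + (y + 62.1)² = 92.03².
Subtracting pairs of circle equations eliminates x²+y² and gives linear equations (the radical axes):
120.2 x + 57.2 y = -1584.01
77.0 x − 73.0 y = -2516.00
Solving the 2×2 system: x ≈ -19.7, y ≈ 13.7 km.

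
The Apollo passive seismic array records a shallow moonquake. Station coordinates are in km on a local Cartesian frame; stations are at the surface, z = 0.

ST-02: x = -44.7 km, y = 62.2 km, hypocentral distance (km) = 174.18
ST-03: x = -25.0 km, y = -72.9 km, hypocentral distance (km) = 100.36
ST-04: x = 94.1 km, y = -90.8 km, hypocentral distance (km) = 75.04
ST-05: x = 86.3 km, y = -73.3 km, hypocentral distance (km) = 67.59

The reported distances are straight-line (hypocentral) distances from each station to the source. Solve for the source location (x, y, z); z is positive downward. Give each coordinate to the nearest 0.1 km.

x ≈ 55.4 km, y ≈ -67.2 km, depth ≈ 59.8 km

Each station gives a sphere (x−x_i)² + (y−y_i)² + z² = d_i² (stations at z=0).
Subtracting the ST-02 sphere from ST-03 and ST-04: z² cancels, leaving linear equations in x and y:
39.4 x − 270.2 y = 20339.02
277.6 x − 306.0 y = 35940.19
Solving: x ≈ 55.397, y ≈ -67.196 km (keep extra digits for the depth step; rounded: 55.4, -67.2).
Then from the ST-02 sphere: z² = 174.18² − (x + 44.7)² − (y − 62.2)² with x = 55.397, y = -67.196, so z ≈ 59.799 ≈ 59.8 km.
Check against ST-05 (with the unrounded solution): distance 67.59 ≈ 67.59 km. ✓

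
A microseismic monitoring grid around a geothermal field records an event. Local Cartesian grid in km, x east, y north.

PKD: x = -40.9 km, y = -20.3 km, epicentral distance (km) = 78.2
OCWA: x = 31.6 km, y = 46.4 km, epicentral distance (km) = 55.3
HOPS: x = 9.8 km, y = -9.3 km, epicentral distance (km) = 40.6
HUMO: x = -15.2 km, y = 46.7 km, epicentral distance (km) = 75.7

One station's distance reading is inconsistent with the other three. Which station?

Solve using three stations at a time. Using PKD, OCWA, HUMO (subtract circle equations pairwise → linear system) gives (x, y) ≈ (36.4, -8.6).
Distances from that point to each station vs reported:
  PKD: calculated 78.2 vs reported 78.2 → residual 0.0 km
  OCWA: calculated 55.3 vs reported 55.3 → residual 0.0 km
  HOPS: calculated 26.6 vs reported 40.6 → residual 14.0 km
  HUMO: calculated 75.7 vs reported 75.7 → residual 0.0 km
PKD, OCWA, HUMO are mutually consistent (residuals ≈ 0); HOPS is off by 14.0 km.

HOPS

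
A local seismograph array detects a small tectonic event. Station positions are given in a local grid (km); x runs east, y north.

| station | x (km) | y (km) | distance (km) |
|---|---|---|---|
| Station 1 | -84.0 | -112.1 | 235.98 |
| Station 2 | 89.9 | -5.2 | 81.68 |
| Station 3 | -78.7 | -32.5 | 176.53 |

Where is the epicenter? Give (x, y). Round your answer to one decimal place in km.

(63.5, 72.1)

Circle about each station: (x + 84.0)² + (y + 112.1)² = 235.98²; (x − 89.9)² + (y + 5.2)² = 81.68²; (x + 78.7)² + (y + 32.5)² = 176.53².
Subtracting pairs of circle equations eliminates x²+y² and gives linear equations (the radical axes):
347.8 x + 213.8 y = 37501.58
10.6 x + 159.2 y = 12151.25
Solving the 2×2 system: x ≈ 63.5, y ≈ 72.1 km.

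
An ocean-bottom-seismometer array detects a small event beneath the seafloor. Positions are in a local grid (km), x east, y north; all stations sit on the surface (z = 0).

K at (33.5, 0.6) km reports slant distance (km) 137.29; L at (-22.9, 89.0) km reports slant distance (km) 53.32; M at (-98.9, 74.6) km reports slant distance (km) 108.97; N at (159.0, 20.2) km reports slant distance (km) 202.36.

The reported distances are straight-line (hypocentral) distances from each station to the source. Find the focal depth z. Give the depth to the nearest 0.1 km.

Each station gives a sphere (x−x_i)² + (y−y_i)² + z² = d_i² (stations at z=0).
Subtracting the K sphere from L and M: z² cancels, leaving linear equations in x and y:
-112.8 x + 176.8 y = 23328.32
-264.8 x + 148.0 y = 21197.84
Solving: x ≈ -9.800, y ≈ 125.695 km (keep extra digits for the depth step; rounded: -9.8, 125.7).
Then from the K sphere: z² = 137.29² − (x − 33.5)² − (y − 0.6)² with x = -9.800, y = 125.695, so z ≈ 36.399 ≈ 36.4 km.
Check against N (with the unrounded solution): distance 202.35 ≈ 202.36 km. ✓

depth ≈ 36.4 km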